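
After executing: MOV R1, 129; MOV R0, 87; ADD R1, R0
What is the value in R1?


Register state trace:
  MOV R1, 129  → R1 = 129
  MOV R0, 87  → R0 = 87
  ADD R1, R0  → R1 = 129 + 87 = 216
Final: R1 = 216

216


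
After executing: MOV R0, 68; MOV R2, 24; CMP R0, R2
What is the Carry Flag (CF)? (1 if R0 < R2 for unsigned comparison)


Register state trace:
  MOV R0, 68  → R0 = 68
  MOV R2, 24  → R2 = 24
  CMP R0, R2  → unsigned 68 - 24: no borrow
  68 >= 24, so CF = 0
CF = 0

0


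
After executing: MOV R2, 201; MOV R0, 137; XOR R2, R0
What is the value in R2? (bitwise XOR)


Register state trace:
  MOV R2, 201  → R2 = 201 (0b11001001)
  MOV R0, 137  → R0 = 137 (0b10001001)
  XOR R2, R0  → R2 = 201 XOR 137 = 64 (0b01000000)
Final: R2 = 64

64


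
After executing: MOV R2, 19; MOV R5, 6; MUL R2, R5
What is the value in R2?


Register state trace:
  MOV R2, 19  → R2 = 19
  MOV R5, 6  → R5 = 6
  MUL R2, R5  → R2 = 19 * 6 = 114
Final: R2 = 114

114


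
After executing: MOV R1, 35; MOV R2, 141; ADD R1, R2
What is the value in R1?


Register state trace:
  MOV R1, 35  → R1 = 35
  MOV R2, 141  → R2 = 141
  ADD R1, R2  → R1 = 35 + 141 = 176
Final: R1 = 176

176


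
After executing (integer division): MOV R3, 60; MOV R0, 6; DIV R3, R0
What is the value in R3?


Register state trace:
  MOV R3, 60  → R3 = 60
  MOV R0, 6  → R0 = 6
  DIV R3, R0  → R3 = 60 // 6 = 10
Final: R3 = 10

10


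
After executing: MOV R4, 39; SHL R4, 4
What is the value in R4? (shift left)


Register state trace:
  MOV R4, 39  → R4 = 39
  SHL R4, 4  → R4 = 39 << 4 = 39 * 2^4 = 624
Final: R4 = 624

624


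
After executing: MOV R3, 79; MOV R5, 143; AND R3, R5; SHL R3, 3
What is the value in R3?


Register state trace:
  MOV R3, 79  → R3 = 79 (0b01001111)
  MOV R5, 143  → R5 = 143 (0b10001111)
  AND R3, R5  → R3 = 79 AND 143 = 15 (0b00001111)
  SHL R3, 3  → R3 = 15 << 3 = 120
Final: R3 = 120

120


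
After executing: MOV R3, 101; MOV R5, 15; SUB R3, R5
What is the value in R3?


Register state trace:
  MOV R3, 101  → R3 = 101
  MOV R5, 15  → R5 = 15
  SUB R3, R5  → R3 = 101 - 15 = 86
Final: R3 = 86

86


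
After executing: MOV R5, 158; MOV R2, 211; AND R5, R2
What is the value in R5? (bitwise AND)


Register state trace:
  MOV R5, 158  → R5 = 158 (0b10011110)
  MOV R2, 211  → R2 = 211 (0b11010011)
  AND R5, R2  → R5 = 158 AND 211 = 146 (0b10010010)
Final: R5 = 146

146


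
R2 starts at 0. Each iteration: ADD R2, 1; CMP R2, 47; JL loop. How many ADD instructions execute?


Loop trace (R2 starts at 0, target 47, step 1):
  ADD #1: R2 = 0 + 1 = 1  → 1 < 47, loop
  ADD #2: R2 = 1 + 1 = 2  → 2 < 47, loop
  ADD #3: R2 = 2 + 1 = 3  → 3 < 47, loop
  ADD #4: R2 = 3 + 1 = 4  → 4 < 47, loop
  ADD #5: R2 = 4 + 1 = 5  → 5 < 47, loop
  ADD #6: R2 = 5 + 1 = 6  → 6 < 47, loop
  ADD #7: R2 = 6 + 1 = 7  → 7 < 47, loop
  ADD #8: R2 = 7 + 1 = 8  → 8 < 47, loop
  ADD #9: R2 = 8 + 1 = 9  → 9 < 47, loop
  ADD #10: R2 = 9 + 1 = 10  → 10 < 47, loop
  ADD #11: R2 = 10 + 1 = 11  → 11 < 47, loop
  ADD #12: R2 = 11 + 1 = 12  → 12 < 47, loop
  ADD #13: R2 = 12 + 1 = 13  → 13 < 47, loop
  ADD #14: R2 = 13 + 1 = 14  → 14 < 47, loop
  ADD #15: R2 = 14 + 1 = 15  → 15 < 47, loop
  ADD #16: R2 = 15 + 1 = 16  → 16 < 47, loop
  ADD #17: R2 = 16 + 1 = 17  → 17 < 47, loop
  ADD #18: R2 = 17 + 1 = 18  → 18 < 47, loop
  ADD #19: R2 = 18 + 1 = 19  → 19 < 47, loop
  ADD #20: R2 = 19 + 1 = 20  → 20 < 47, loop
  ADD #21: R2 = 20 + 1 = 21  → 21 < 47, loop
  ADD #22: R2 = 21 + 1 = 22  → 22 < 47, loop
  ADD #23: R2 = 22 + 1 = 23  → 23 < 47, loop
  ADD #24: R2 = 23 + 1 = 24  → 24 < 47, loop
  ADD #25: R2 = 24 + 1 = 25  → 25 < 47, loop
  ADD #26: R2 = 25 + 1 = 26  → 26 < 47, loop
  ADD #27: R2 = 26 + 1 = 27  → 27 < 47, loop
  ADD #28: R2 = 27 + 1 = 28  → 28 < 47, loop
  ADD #29: R2 = 28 + 1 = 29  → 29 < 47, loop
  ADD #30: R2 = 29 + 1 = 30  → 30 < 47, loop
  ADD #31: R2 = 30 + 1 = 31  → 31 < 47, loop
  ADD #32: R2 = 31 + 1 = 32  → 32 < 47, loop
  ADD #33: R2 = 32 + 1 = 33  → 33 < 47, loop
  ADD #34: R2 = 33 + 1 = 34  → 34 < 47, loop
  ADD #35: R2 = 34 + 1 = 35  → 35 < 47, loop
  ADD #36: R2 = 35 + 1 = 36  → 36 < 47, loop
  ADD #37: R2 = 36 + 1 = 37  → 37 < 47, loop
  ADD #38: R2 = 37 + 1 = 38  → 38 < 47, loop
  ADD #39: R2 = 38 + 1 = 39  → 39 < 47, loop
  ADD #40: R2 = 39 + 1 = 40  → 40 < 47, loop
  ADD #41: R2 = 40 + 1 = 41  → 41 < 47, loop
  ADD #42: R2 = 41 + 1 = 42  → 42 < 47, loop
  ADD #43: R2 = 42 + 1 = 43  → 43 < 47, loop
  ADD #44: R2 = 43 + 1 = 44  → 44 < 47, loop
  ADD #45: R2 = 44 + 1 = 45  → 45 < 47, loop
  ADD #46: R2 = 45 + 1 = 46  → 46 < 47, loop
  ADD #47: R2 = 46 + 1 = 47  → 47 >= 47, exit
Total ADD instructions: 47

47


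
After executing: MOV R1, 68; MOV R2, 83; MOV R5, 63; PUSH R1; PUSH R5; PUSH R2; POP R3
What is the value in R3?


Stack trace (top is rightmost):
  MOV R1, 68  → R1 = 68
  MOV R2, 83  → R2 = 83
  MOV R5, 63  → R5 = 63
  PUSH R1  → stack: [68]
  PUSH R5  → stack: [68, 63]
  PUSH R2  → stack: [68, 63, 83]
  POP R3  → R3 = 83, stack: [68, 63]
Final: R3 = 83

83


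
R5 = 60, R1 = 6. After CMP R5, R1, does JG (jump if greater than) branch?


Trace:
  R5 = 60, R1 = 6
  CMP R5, R1  → compares 60 vs 6
  JG checks: is 60 greater than 6?
  60 > 6, so condition is true
Branch taken: Yes

Yes


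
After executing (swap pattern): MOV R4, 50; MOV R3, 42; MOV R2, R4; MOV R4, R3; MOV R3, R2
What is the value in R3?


Register state trace (swap pattern):
  MOV R4, 50  → R4 = 50
  MOV R3, 42  → R3 = 42
  MOV R2, R4  → R2 = 50  (save R4)
  MOV R4, R3  → R4 = 42  (R4 gets R3's value)
  MOV R3, R2  → R3 = 50  (R3 gets saved value)
Final: R3 = 50

50


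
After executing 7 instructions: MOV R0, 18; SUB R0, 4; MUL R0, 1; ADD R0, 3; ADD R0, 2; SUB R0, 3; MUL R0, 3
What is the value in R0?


Register state trace:
  MOV R0, 18  → R0 = 18
  SUB R0, 4  → R0 = 18 - 4 = 14
  MUL R0, 1  → R0 = 14 * 1 = 14
  ADD R0, 3  → R0 = 14 + 3 = 17
  ADD R0, 2  → R0 = 17 + 2 = 19
  SUB R0, 3  → R0 = 19 - 3 = 16
  MUL R0, 3  → R0 = 16 * 3 = 48
Final: R0 = 48

48


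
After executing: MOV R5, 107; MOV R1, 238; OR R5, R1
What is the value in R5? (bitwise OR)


Register state trace:
  MOV R5, 107  → R5 = 107 (0b01101011)
  MOV R1, 238  → R1 = 238 (0b11101110)
  OR R5, R1   → R5 = 107 OR 238 = 239 (0b11101111)
Final: R5 = 239

239


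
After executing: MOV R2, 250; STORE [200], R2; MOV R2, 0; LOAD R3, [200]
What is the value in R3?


Register and memory trace:
  MOV R2, 250  → R2 = 250
  STORE [200], R2  → mem[200] = 250
  MOV R2, 0  → R2 = 0
  LOAD R3, [200]  → R3 = mem[200] = 250
Final: R3 = 250

250


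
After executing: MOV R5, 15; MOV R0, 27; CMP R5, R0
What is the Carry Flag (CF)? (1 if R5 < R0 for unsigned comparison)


Register state trace:
  MOV R5, 15  → R5 = 15
  MOV R0, 27  → R0 = 27
  CMP R5, R0  → unsigned 15 - 27: borrow occurs
  15 < 27, so CF = 1
CF = 1

1


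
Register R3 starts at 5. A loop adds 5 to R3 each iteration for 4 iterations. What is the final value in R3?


Starting value: R3 = 5
  Iter 1: R3 = 5 + 5 = 10
  Iter 2: R3 = 10 + 5 = 15
  Iter 3: R3 = 15 + 5 = 20
  Iter 4: R3 = 20 + 5 = 25
Final: R3 = 25

25


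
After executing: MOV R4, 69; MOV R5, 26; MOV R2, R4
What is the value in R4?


Register state trace:
  MOV R4, 69  → R4 = 69
  MOV R5, 26  → R5 = 26
  MOV R2, R4  → R2 = 69
Final: R4 = 69

69


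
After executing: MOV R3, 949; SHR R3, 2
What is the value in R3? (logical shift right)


Register state trace:
  MOV R3, 949  → R3 = 949
  SHR R3, 2  → R3 = 949 >> 2 = 949 // 2^2 = 237
Final: R3 = 237

237


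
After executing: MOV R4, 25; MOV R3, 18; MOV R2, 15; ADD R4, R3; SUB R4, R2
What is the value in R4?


Register state trace:
  MOV R4, 25  → R4 = 25
  MOV R3, 18  → R3 = 18
  MOV R2, 15  → R2 = 15
  ADD R4, R3  → R4 = 25 + 18 = 43
  SUB R4, R2  → R4 = 43 - 15 = 28
Final: R4 = 28

28


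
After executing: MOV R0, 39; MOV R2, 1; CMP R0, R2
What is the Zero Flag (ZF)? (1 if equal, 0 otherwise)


Register state trace:
  MOV R0, 39  → R0 = 39
  MOV R2, 1  → R2 = 1
  CMP R0, R2  → computes 39 - 1 = 38
  Result is nonzero, so values are not equal
ZF = 0

0


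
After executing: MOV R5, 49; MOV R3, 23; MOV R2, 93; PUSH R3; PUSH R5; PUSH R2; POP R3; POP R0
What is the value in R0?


Stack trace (top is rightmost):
  MOV R5, 49  → R5 = 49
  MOV R3, 23  → R3 = 23
  MOV R2, 93  → R2 = 93
  PUSH R3  → stack: [23]
  PUSH R5  → stack: [23, 49]
  PUSH R2  → stack: [23, 49, 93]
  POP R3  → R3 = 93, stack: [23, 49]
  POP R0  → R0 = 49, stack: [23]
Final: R0 = 49

49


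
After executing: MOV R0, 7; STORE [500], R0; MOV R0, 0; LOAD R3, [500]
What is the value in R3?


Register and memory trace:
  MOV R0, 7  → R0 = 7
  STORE [500], R0  → mem[500] = 7
  MOV R0, 0  → R0 = 0
  LOAD R3, [500]  → R3 = mem[500] = 7
Final: R3 = 7

7


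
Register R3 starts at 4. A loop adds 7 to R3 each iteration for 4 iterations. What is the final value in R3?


Starting value: R3 = 4
  Iter 1: R3 = 4 + 7 = 11
  Iter 2: R3 = 11 + 7 = 18
  Iter 3: R3 = 18 + 7 = 25
  Iter 4: R3 = 25 + 7 = 32
Final: R3 = 32

32


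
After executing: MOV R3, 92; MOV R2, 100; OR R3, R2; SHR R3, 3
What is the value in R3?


Register state trace:
  MOV R3, 92  → R3 = 92 (0b01011100)
  MOV R2, 100  → R2 = 100 (0b01100100)
  OR R3, R2  → R3 = 92 OR 100 = 124 (0b01111100)
  SHR R3, 3  → R3 = 124 >> 3 = 15
Final: R3 = 15

15


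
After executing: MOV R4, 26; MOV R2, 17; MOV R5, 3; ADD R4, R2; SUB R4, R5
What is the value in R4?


Register state trace:
  MOV R4, 26  → R4 = 26
  MOV R2, 17  → R2 = 17
  MOV R5, 3  → R5 = 3
  ADD R4, R2  → R4 = 26 + 17 = 43
  SUB R4, R5  → R4 = 43 - 3 = 40
Final: R4 = 40

40


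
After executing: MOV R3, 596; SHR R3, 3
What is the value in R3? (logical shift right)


Register state trace:
  MOV R3, 596  → R3 = 596
  SHR R3, 3  → R3 = 596 >> 3 = 596 // 2^3 = 74
Final: R3 = 74

74


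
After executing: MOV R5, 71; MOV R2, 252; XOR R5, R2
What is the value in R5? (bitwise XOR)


Register state trace:
  MOV R5, 71  → R5 = 71 (0b01000111)
  MOV R2, 252  → R2 = 252 (0b11111100)
  XOR R5, R2  → R5 = 71 XOR 252 = 187 (0b10111011)
Final: R5 = 187

187


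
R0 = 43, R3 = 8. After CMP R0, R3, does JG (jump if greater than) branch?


Trace:
  R0 = 43, R3 = 8
  CMP R0, R3  → compares 43 vs 8
  JG checks: is 43 greater than 8?
  43 > 8, so condition is true
Branch taken: Yes

Yes


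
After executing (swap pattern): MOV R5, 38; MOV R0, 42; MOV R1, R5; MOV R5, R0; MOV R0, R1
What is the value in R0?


Register state trace (swap pattern):
  MOV R5, 38  → R5 = 38
  MOV R0, 42  → R0 = 42
  MOV R1, R5  → R1 = 38  (save R5)
  MOV R5, R0  → R5 = 42  (R5 gets R0's value)
  MOV R0, R1  → R0 = 38  (R0 gets saved value)
Final: R0 = 38

38


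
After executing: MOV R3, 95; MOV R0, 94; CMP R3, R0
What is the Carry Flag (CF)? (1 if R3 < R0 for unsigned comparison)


Register state trace:
  MOV R3, 95  → R3 = 95
  MOV R0, 94  → R0 = 94
  CMP R3, R0  → unsigned 95 - 94: no borrow
  95 >= 94, so CF = 0
CF = 0

0


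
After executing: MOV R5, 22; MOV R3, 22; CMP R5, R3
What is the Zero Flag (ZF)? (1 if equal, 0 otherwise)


Register state trace:
  MOV R5, 22  → R5 = 22
  MOV R3, 22  → R3 = 22
  CMP R5, R3  → computes 22 - 22 = 0
  Result is zero, so values are equal
ZF = 1

1


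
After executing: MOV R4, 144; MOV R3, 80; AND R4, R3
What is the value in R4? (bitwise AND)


Register state trace:
  MOV R4, 144  → R4 = 144 (0b10010000)
  MOV R3, 80  → R3 = 80 (0b01010000)
  AND R4, R3  → R4 = 144 AND 80 = 16 (0b00010000)
Final: R4 = 16

16


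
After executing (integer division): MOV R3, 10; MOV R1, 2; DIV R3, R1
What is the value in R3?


Register state trace:
  MOV R3, 10  → R3 = 10
  MOV R1, 2  → R1 = 2
  DIV R3, R1  → R3 = 10 // 2 = 5
Final: R3 = 5

5


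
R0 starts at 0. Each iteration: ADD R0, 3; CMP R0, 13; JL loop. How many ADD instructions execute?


Loop trace (R0 starts at 0, target 13, step 3):
  ADD #1: R0 = 0 + 3 = 3  → 3 < 13, loop
  ADD #2: R0 = 3 + 3 = 6  → 6 < 13, loop
  ADD #3: R0 = 6 + 3 = 9  → 9 < 13, loop
  ADD #4: R0 = 9 + 3 = 12  → 12 < 13, loop
  ADD #5: R0 = 12 + 3 = 15  → 15 >= 13, exit
Total ADD instructions: 5

5


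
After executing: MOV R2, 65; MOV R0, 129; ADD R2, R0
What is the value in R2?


Register state trace:
  MOV R2, 65  → R2 = 65
  MOV R0, 129  → R0 = 129
  ADD R2, R0  → R2 = 65 + 129 = 194
Final: R2 = 194

194


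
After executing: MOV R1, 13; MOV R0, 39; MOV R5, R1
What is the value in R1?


Register state trace:
  MOV R1, 13  → R1 = 13
  MOV R0, 39  → R0 = 39
  MOV R5, R1  → R5 = 13
Final: R1 = 13

13


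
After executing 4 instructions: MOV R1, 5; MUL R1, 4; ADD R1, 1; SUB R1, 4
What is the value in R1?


Register state trace:
  MOV R1, 5  → R1 = 5
  MUL R1, 4  → R1 = 5 * 4 = 20
  ADD R1, 1  → R1 = 20 + 1 = 21
  SUB R1, 4  → R1 = 21 - 4 = 17
Final: R1 = 17

17


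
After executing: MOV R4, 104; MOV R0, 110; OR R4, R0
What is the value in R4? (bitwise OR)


Register state trace:
  MOV R4, 104  → R4 = 104 (0b01101000)
  MOV R0, 110  → R0 = 110 (0b01101110)
  OR R4, R0   → R4 = 104 OR 110 = 110 (0b01101110)
Final: R4 = 110

110


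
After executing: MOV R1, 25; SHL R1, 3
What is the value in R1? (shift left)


Register state trace:
  MOV R1, 25  → R1 = 25
  SHL R1, 3  → R1 = 25 << 3 = 25 * 2^3 = 200
Final: R1 = 200

200


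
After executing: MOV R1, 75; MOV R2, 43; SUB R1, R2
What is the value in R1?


Register state trace:
  MOV R1, 75  → R1 = 75
  MOV R2, 43  → R2 = 43
  SUB R1, R2  → R1 = 75 - 43 = 32
Final: R1 = 32

32


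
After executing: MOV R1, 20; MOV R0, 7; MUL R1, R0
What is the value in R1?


Register state trace:
  MOV R1, 20  → R1 = 20
  MOV R0, 7  → R0 = 7
  MUL R1, R0  → R1 = 20 * 7 = 140
Final: R1 = 140

140


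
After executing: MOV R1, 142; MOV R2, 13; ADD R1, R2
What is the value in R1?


Register state trace:
  MOV R1, 142  → R1 = 142
  MOV R2, 13  → R2 = 13
  ADD R1, R2  → R1 = 142 + 13 = 155
Final: R1 = 155

155


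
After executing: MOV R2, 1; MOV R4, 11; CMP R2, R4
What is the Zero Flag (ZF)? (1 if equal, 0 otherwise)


Register state trace:
  MOV R2, 1  → R2 = 1
  MOV R4, 11  → R4 = 11
  CMP R2, R4  → computes 1 - 11 = -10
  Result is nonzero, so values are not equal
ZF = 0

0


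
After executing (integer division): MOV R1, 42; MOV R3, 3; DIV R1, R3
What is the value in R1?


Register state trace:
  MOV R1, 42  → R1 = 42
  MOV R3, 3  → R3 = 3
  DIV R1, R3  → R1 = 42 // 3 = 14
Final: R1 = 14

14


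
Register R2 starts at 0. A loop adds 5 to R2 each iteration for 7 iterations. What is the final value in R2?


Starting value: R2 = 0
  Iter 1: R2 = 0 + 5 = 5
  Iter 2: R2 = 5 + 5 = 10
  Iter 3: R2 = 10 + 5 = 15
  Iter 4: R2 = 15 + 5 = 20
  Iter 5: R2 = 20 + 5 = 25
  Iter 6: R2 = 25 + 5 = 30
  Iter 7: R2 = 30 + 5 = 35
Final: R2 = 35

35


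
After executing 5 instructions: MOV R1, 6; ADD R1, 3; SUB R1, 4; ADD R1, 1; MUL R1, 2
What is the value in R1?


Register state trace:
  MOV R1, 6  → R1 = 6
  ADD R1, 3  → R1 = 6 + 3 = 9
  SUB R1, 4  → R1 = 9 - 4 = 5
  ADD R1, 1  → R1 = 5 + 1 = 6
  MUL R1, 2  → R1 = 6 * 2 = 12
Final: R1 = 12

12


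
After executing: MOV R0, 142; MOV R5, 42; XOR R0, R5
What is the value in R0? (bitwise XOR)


Register state trace:
  MOV R0, 142  → R0 = 142 (0b10001110)
  MOV R5, 42  → R5 = 42 (0b00101010)
  XOR R0, R5  → R0 = 142 XOR 42 = 164 (0b10100100)
Final: R0 = 164

164


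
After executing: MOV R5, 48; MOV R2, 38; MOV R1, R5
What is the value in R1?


Register state trace:
  MOV R5, 48  → R5 = 48
  MOV R2, 38  → R2 = 38
  MOV R1, R5  → R1 = 48
Final: R1 = 48

48


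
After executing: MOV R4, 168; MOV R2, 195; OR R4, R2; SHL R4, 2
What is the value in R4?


Register state trace:
  MOV R4, 168  → R4 = 168 (0b10101000)
  MOV R2, 195  → R2 = 195 (0b11000011)
  OR R4, R2  → R4 = 168 OR 195 = 235 (0b11101011)
  SHL R4, 2  → R4 = 235 << 2 = 940
Final: R4 = 940

940


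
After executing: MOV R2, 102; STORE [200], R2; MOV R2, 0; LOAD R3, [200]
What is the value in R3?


Register and memory trace:
  MOV R2, 102  → R2 = 102
  STORE [200], R2  → mem[200] = 102
  MOV R2, 0  → R2 = 0
  LOAD R3, [200]  → R3 = mem[200] = 102
Final: R3 = 102

102


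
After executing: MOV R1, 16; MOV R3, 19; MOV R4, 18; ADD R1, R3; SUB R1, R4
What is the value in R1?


Register state trace:
  MOV R1, 16  → R1 = 16
  MOV R3, 19  → R3 = 19
  MOV R4, 18  → R4 = 18
  ADD R1, R3  → R1 = 16 + 19 = 35
  SUB R1, R4  → R1 = 35 - 18 = 17
Final: R1 = 17

17


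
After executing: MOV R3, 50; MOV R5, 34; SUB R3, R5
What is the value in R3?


Register state trace:
  MOV R3, 50  → R3 = 50
  MOV R5, 34  → R5 = 34
  SUB R3, R5  → R3 = 50 - 34 = 16
Final: R3 = 16

16


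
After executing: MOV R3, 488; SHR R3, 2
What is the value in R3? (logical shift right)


Register state trace:
  MOV R3, 488  → R3 = 488
  SHR R3, 2  → R3 = 488 >> 2 = 488 // 2^2 = 122
Final: R3 = 122

122


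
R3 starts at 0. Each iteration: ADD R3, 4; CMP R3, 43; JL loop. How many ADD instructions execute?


Loop trace (R3 starts at 0, target 43, step 4):
  ADD #1: R3 = 0 + 4 = 4  → 4 < 43, loop
  ADD #2: R3 = 4 + 4 = 8  → 8 < 43, loop
  ADD #3: R3 = 8 + 4 = 12  → 12 < 43, loop
  ADD #4: R3 = 12 + 4 = 16  → 16 < 43, loop
  ADD #5: R3 = 16 + 4 = 20  → 20 < 43, loop
  ADD #6: R3 = 20 + 4 = 24  → 24 < 43, loop
  ADD #7: R3 = 24 + 4 = 28  → 28 < 43, loop
  ADD #8: R3 = 28 + 4 = 32  → 32 < 43, loop
  ADD #9: R3 = 32 + 4 = 36  → 36 < 43, loop
  ADD #10: R3 = 36 + 4 = 40  → 40 < 43, loop
  ADD #11: R3 = 40 + 4 = 44  → 44 >= 43, exit
Total ADD instructions: 11

11


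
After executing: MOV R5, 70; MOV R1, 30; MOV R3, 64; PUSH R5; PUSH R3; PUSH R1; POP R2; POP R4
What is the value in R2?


Stack trace (top is rightmost):
  MOV R5, 70  → R5 = 70
  MOV R1, 30  → R1 = 30
  MOV R3, 64  → R3 = 64
  PUSH R5  → stack: [70]
  PUSH R3  → stack: [70, 64]
  PUSH R1  → stack: [70, 64, 30]
  POP R2  → R2 = 30, stack: [70, 64]
  POP R4  → R4 = 64, stack: [70]
Final: R2 = 30

30


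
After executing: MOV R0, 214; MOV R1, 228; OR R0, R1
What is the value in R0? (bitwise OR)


Register state trace:
  MOV R0, 214  → R0 = 214 (0b11010110)
  MOV R1, 228  → R1 = 228 (0b11100100)
  OR R0, R1   → R0 = 214 OR 228 = 246 (0b11110110)
Final: R0 = 246

246


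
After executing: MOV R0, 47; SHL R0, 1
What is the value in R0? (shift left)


Register state trace:
  MOV R0, 47  → R0 = 47
  SHL R0, 1  → R0 = 47 << 1 = 47 * 2^1 = 94
Final: R0 = 94

94


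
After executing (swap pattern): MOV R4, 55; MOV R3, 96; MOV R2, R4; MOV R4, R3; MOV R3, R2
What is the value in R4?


Register state trace (swap pattern):
  MOV R4, 55  → R4 = 55
  MOV R3, 96  → R3 = 96
  MOV R2, R4  → R2 = 55  (save R4)
  MOV R4, R3  → R4 = 96  (R4 gets R3's value)
  MOV R3, R2  → R3 = 55  (R3 gets saved value)
Final: R4 = 96

96


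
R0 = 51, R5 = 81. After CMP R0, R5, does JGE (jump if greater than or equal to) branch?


Trace:
  R0 = 51, R5 = 81
  CMP R0, R5  → compares 51 vs 81
  JGE checks: is 51 greater than or equal to 81?
  51 < 81, so condition is false
Branch taken: No

No


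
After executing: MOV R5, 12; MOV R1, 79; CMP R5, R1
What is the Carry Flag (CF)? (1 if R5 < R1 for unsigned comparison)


Register state trace:
  MOV R5, 12  → R5 = 12
  MOV R1, 79  → R1 = 79
  CMP R5, R1  → unsigned 12 - 79: borrow occurs
  12 < 79, so CF = 1
CF = 1

1


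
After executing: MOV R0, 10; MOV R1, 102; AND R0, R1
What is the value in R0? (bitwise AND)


Register state trace:
  MOV R0, 10  → R0 = 10 (0b00001010)
  MOV R1, 102  → R1 = 102 (0b01100110)
  AND R0, R1  → R0 = 10 AND 102 = 2 (0b00000010)
Final: R0 = 2

2


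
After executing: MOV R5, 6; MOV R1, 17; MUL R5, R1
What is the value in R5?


Register state trace:
  MOV R5, 6  → R5 = 6
  MOV R1, 17  → R1 = 17
  MUL R5, R1  → R5 = 6 * 17 = 102
Final: R5 = 102

102


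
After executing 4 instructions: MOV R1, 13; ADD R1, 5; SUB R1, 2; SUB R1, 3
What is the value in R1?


Register state trace:
  MOV R1, 13  → R1 = 13
  ADD R1, 5  → R1 = 13 + 5 = 18
  SUB R1, 2  → R1 = 18 - 2 = 16
  SUB R1, 3  → R1 = 16 - 3 = 13
Final: R1 = 13

13


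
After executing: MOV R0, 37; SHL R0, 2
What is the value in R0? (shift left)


Register state trace:
  MOV R0, 37  → R0 = 37
  SHL R0, 2  → R0 = 37 << 2 = 37 * 2^2 = 148
Final: R0 = 148

148


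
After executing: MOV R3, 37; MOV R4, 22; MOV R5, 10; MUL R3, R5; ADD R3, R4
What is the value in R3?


Register state trace:
  MOV R3, 37  → R3 = 37
  MOV R4, 22  → R4 = 22
  MOV R5, 10  → R5 = 10
  MUL R3, R5  → R3 = 37 * 10 = 370
  ADD R3, R4  → R3 = 370 + 22 = 392
Final: R3 = 392

392


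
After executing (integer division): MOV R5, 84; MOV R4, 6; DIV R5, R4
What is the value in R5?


Register state trace:
  MOV R5, 84  → R5 = 84
  MOV R4, 6  → R4 = 6
  DIV R5, R4  → R5 = 84 // 6 = 14
Final: R5 = 14

14


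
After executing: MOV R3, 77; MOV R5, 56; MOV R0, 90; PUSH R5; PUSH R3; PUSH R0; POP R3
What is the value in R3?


Stack trace (top is rightmost):
  MOV R3, 77  → R3 = 77
  MOV R5, 56  → R5 = 56
  MOV R0, 90  → R0 = 90
  PUSH R5  → stack: [56]
  PUSH R3  → stack: [56, 77]
  PUSH R0  → stack: [56, 77, 90]
  POP R3  → R3 = 90, stack: [56, 77]
Final: R3 = 90

90


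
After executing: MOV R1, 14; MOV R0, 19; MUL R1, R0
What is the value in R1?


Register state trace:
  MOV R1, 14  → R1 = 14
  MOV R0, 19  → R0 = 19
  MUL R1, R0  → R1 = 14 * 19 = 266
Final: R1 = 266

266


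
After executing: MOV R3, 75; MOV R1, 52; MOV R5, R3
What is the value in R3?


Register state trace:
  MOV R3, 75  → R3 = 75
  MOV R1, 52  → R1 = 52
  MOV R5, R3  → R5 = 75
Final: R3 = 75

75


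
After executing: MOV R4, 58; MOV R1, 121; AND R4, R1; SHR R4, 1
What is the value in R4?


Register state trace:
  MOV R4, 58  → R4 = 58 (0b00111010)
  MOV R1, 121  → R1 = 121 (0b01111001)
  AND R4, R1  → R4 = 58 AND 121 = 56 (0b00111000)
  SHR R4, 1  → R4 = 56 >> 1 = 28
Final: R4 = 28

28


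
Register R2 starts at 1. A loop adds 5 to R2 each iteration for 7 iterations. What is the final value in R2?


Starting value: R2 = 1
  Iter 1: R2 = 1 + 5 = 6
  Iter 2: R2 = 6 + 5 = 11
  Iter 3: R2 = 11 + 5 = 16
  Iter 4: R2 = 16 + 5 = 21
  Iter 5: R2 = 21 + 5 = 26
  Iter 6: R2 = 26 + 5 = 31
  Iter 7: R2 = 31 + 5 = 36
Final: R2 = 36

36


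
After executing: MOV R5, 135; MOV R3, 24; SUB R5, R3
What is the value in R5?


Register state trace:
  MOV R5, 135  → R5 = 135
  MOV R3, 24  → R3 = 24
  SUB R5, R3  → R5 = 135 - 24 = 111
Final: R5 = 111

111


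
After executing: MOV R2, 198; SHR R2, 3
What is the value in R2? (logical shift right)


Register state trace:
  MOV R2, 198  → R2 = 198
  SHR R2, 3  → R2 = 198 >> 3 = 198 // 2^3 = 24
Final: R2 = 24

24


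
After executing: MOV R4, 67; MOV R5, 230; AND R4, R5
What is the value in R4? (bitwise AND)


Register state trace:
  MOV R4, 67  → R4 = 67 (0b01000011)
  MOV R5, 230  → R5 = 230 (0b11100110)
  AND R4, R5  → R4 = 67 AND 230 = 66 (0b01000010)
Final: R4 = 66

66


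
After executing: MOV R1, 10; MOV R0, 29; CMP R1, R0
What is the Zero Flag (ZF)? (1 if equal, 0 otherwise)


Register state trace:
  MOV R1, 10  → R1 = 10
  MOV R0, 29  → R0 = 29
  CMP R1, R0  → computes 10 - 29 = -19
  Result is nonzero, so values are not equal
ZF = 0

0


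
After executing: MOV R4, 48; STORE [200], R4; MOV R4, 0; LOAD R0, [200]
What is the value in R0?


Register and memory trace:
  MOV R4, 48  → R4 = 48
  STORE [200], R4  → mem[200] = 48
  MOV R4, 0  → R4 = 0
  LOAD R0, [200]  → R0 = mem[200] = 48
Final: R0 = 48

48


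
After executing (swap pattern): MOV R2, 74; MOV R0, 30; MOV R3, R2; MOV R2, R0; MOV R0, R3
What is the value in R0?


Register state trace (swap pattern):
  MOV R2, 74  → R2 = 74
  MOV R0, 30  → R0 = 30
  MOV R3, R2  → R3 = 74  (save R2)
  MOV R2, R0  → R2 = 30  (R2 gets R0's value)
  MOV R0, R3  → R0 = 74  (R0 gets saved value)
Final: R0 = 74

74


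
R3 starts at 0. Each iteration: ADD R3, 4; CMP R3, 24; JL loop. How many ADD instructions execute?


Loop trace (R3 starts at 0, target 24, step 4):
  ADD #1: R3 = 0 + 4 = 4  → 4 < 24, loop
  ADD #2: R3 = 4 + 4 = 8  → 8 < 24, loop
  ADD #3: R3 = 8 + 4 = 12  → 12 < 24, loop
  ADD #4: R3 = 12 + 4 = 16  → 16 < 24, loop
  ADD #5: R3 = 16 + 4 = 20  → 20 < 24, loop
  ADD #6: R3 = 20 + 4 = 24  → 24 >= 24, exit
Total ADD instructions: 6

6


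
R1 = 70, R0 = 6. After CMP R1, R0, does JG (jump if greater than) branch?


Trace:
  R1 = 70, R0 = 6
  CMP R1, R0  → compares 70 vs 6
  JG checks: is 70 greater than 6?
  70 > 6, so condition is true
Branch taken: Yes

Yes


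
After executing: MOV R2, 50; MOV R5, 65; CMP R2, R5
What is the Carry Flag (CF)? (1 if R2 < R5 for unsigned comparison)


Register state trace:
  MOV R2, 50  → R2 = 50
  MOV R5, 65  → R5 = 65
  CMP R2, R5  → unsigned 50 - 65: borrow occurs
  50 < 65, so CF = 1
CF = 1

1


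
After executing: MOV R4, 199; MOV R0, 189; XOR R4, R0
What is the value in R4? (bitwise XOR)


Register state trace:
  MOV R4, 199  → R4 = 199 (0b11000111)
  MOV R0, 189  → R0 = 189 (0b10111101)
  XOR R4, R0  → R4 = 199 XOR 189 = 122 (0b01111010)
Final: R4 = 122

122


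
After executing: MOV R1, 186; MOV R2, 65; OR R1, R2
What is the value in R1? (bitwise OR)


Register state trace:
  MOV R1, 186  → R1 = 186 (0b10111010)
  MOV R2, 65  → R2 = 65 (0b01000001)
  OR R1, R2   → R1 = 186 OR 65 = 251 (0b11111011)
Final: R1 = 251

251


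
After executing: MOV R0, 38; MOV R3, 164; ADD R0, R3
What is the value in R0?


Register state trace:
  MOV R0, 38  → R0 = 38
  MOV R3, 164  → R3 = 164
  ADD R0, R3  → R0 = 38 + 164 = 202
Final: R0 = 202

202


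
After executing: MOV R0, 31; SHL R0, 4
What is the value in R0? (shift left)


Register state trace:
  MOV R0, 31  → R0 = 31
  SHL R0, 4  → R0 = 31 << 4 = 31 * 2^4 = 496
Final: R0 = 496

496


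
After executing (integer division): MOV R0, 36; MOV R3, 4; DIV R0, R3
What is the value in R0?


Register state trace:
  MOV R0, 36  → R0 = 36
  MOV R3, 4  → R3 = 4
  DIV R0, R3  → R0 = 36 // 4 = 9
Final: R0 = 9

9


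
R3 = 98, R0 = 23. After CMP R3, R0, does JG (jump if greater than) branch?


Trace:
  R3 = 98, R0 = 23
  CMP R3, R0  → compares 98 vs 23
  JG checks: is 98 greater than 23?
  98 > 23, so condition is true
Branch taken: Yes

Yes


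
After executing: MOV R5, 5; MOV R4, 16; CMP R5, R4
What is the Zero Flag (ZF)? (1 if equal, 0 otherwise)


Register state trace:
  MOV R5, 5  → R5 = 5
  MOV R4, 16  → R4 = 16
  CMP R5, R4  → computes 5 - 16 = -11
  Result is nonzero, so values are not equal
ZF = 0

0


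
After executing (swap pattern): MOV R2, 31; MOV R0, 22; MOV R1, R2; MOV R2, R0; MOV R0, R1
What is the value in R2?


Register state trace (swap pattern):
  MOV R2, 31  → R2 = 31
  MOV R0, 22  → R0 = 22
  MOV R1, R2  → R1 = 31  (save R2)
  MOV R2, R0  → R2 = 22  (R2 gets R0's value)
  MOV R0, R1  → R0 = 31  (R0 gets saved value)
Final: R2 = 22

22


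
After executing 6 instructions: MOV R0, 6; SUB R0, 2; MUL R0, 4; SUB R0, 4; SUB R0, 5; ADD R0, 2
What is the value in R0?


Register state trace:
  MOV R0, 6  → R0 = 6
  SUB R0, 2  → R0 = 6 - 2 = 4
  MUL R0, 4  → R0 = 4 * 4 = 16
  SUB R0, 4  → R0 = 16 - 4 = 12
  SUB R0, 5  → R0 = 12 - 5 = 7
  ADD R0, 2  → R0 = 7 + 2 = 9
Final: R0 = 9

9


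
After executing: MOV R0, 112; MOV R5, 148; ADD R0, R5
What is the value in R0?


Register state trace:
  MOV R0, 112  → R0 = 112
  MOV R5, 148  → R5 = 148
  ADD R0, R5  → R0 = 112 + 148 = 260
Final: R0 = 260

260


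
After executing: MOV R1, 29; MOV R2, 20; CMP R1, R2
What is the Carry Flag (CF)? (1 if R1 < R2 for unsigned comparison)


Register state trace:
  MOV R1, 29  → R1 = 29
  MOV R2, 20  → R2 = 20
  CMP R1, R2  → unsigned 29 - 20: no borrow
  29 >= 20, so CF = 0
CF = 0

0


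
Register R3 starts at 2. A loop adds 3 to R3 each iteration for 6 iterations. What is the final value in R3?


Starting value: R3 = 2
  Iter 1: R3 = 2 + 3 = 5
  Iter 2: R3 = 5 + 3 = 8
  Iter 3: R3 = 8 + 3 = 11
  Iter 4: R3 = 11 + 3 = 14
  Iter 5: R3 = 14 + 3 = 17
  Iter 6: R3 = 17 + 3 = 20
Final: R3 = 20

20


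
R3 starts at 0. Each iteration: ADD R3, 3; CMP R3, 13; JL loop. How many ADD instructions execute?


Loop trace (R3 starts at 0, target 13, step 3):
  ADD #1: R3 = 0 + 3 = 3  → 3 < 13, loop
  ADD #2: R3 = 3 + 3 = 6  → 6 < 13, loop
  ADD #3: R3 = 6 + 3 = 9  → 9 < 13, loop
  ADD #4: R3 = 9 + 3 = 12  → 12 < 13, loop
  ADD #5: R3 = 12 + 3 = 15  → 15 >= 13, exit
Total ADD instructions: 5

5


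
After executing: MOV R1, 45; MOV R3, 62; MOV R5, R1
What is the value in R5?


Register state trace:
  MOV R1, 45  → R1 = 45
  MOV R3, 62  → R3 = 62
  MOV R5, R1  → R5 = 45
Final: R5 = 45

45


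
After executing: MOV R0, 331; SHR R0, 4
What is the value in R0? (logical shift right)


Register state trace:
  MOV R0, 331  → R0 = 331
  SHR R0, 4  → R0 = 331 >> 4 = 331 // 2^4 = 20
Final: R0 = 20

20


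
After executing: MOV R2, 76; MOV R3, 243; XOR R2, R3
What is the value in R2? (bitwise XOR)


Register state trace:
  MOV R2, 76  → R2 = 76 (0b01001100)
  MOV R3, 243  → R3 = 243 (0b11110011)
  XOR R2, R3  → R2 = 76 XOR 243 = 191 (0b10111111)
Final: R2 = 191

191


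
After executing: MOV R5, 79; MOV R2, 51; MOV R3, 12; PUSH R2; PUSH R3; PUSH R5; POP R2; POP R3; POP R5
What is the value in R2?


Stack trace (top is rightmost):
  MOV R5, 79  → R5 = 79
  MOV R2, 51  → R2 = 51
  MOV R3, 12  → R3 = 12
  PUSH R2  → stack: [51]
  PUSH R3  → stack: [51, 12]
  PUSH R5  → stack: [51, 12, 79]
  POP R2  → R2 = 79, stack: [51, 12]
  POP R3  → R3 = 12, stack: [51]
  POP R5  → R5 = 51, stack: []
Final: R2 = 79

79


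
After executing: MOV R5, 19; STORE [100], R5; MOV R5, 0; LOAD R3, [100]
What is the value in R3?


Register and memory trace:
  MOV R5, 19  → R5 = 19
  STORE [100], R5  → mem[100] = 19
  MOV R5, 0  → R5 = 0
  LOAD R3, [100]  → R3 = mem[100] = 19
Final: R3 = 19

19


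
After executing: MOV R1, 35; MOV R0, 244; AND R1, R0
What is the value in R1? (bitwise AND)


Register state trace:
  MOV R1, 35  → R1 = 35 (0b00100011)
  MOV R0, 244  → R0 = 244 (0b11110100)
  AND R1, R0  → R1 = 35 AND 244 = 32 (0b00100000)
Final: R1 = 32

32


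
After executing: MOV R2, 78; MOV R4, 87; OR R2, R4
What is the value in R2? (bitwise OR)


Register state trace:
  MOV R2, 78  → R2 = 78 (0b01001110)
  MOV R4, 87  → R4 = 87 (0b01010111)
  OR R2, R4   → R2 = 78 OR 87 = 95 (0b01011111)
Final: R2 = 95

95


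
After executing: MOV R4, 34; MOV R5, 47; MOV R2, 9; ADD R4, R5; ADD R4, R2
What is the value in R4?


Register state trace:
  MOV R4, 34  → R4 = 34
  MOV R5, 47  → R5 = 47
  MOV R2, 9  → R2 = 9
  ADD R4, R5  → R4 = 34 + 47 = 81
  ADD R4, R2  → R4 = 81 + 9 = 90
Final: R4 = 90

90


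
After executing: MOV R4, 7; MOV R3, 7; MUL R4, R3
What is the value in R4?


Register state trace:
  MOV R4, 7  → R4 = 7
  MOV R3, 7  → R3 = 7
  MUL R4, R3  → R4 = 7 * 7 = 49
Final: R4 = 49

49


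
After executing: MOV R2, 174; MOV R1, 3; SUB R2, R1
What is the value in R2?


Register state trace:
  MOV R2, 174  → R2 = 174
  MOV R1, 3  → R1 = 3
  SUB R2, R1  → R2 = 174 - 3 = 171
Final: R2 = 171

171


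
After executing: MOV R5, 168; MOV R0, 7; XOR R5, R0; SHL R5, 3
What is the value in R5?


Register state trace:
  MOV R5, 168  → R5 = 168 (0b10101000)
  MOV R0, 7  → R0 = 7 (0b00000111)
  XOR R5, R0  → R5 = 168 XOR 7 = 175 (0b10101111)
  SHL R5, 3  → R5 = 175 << 3 = 1400
Final: R5 = 1400

1400


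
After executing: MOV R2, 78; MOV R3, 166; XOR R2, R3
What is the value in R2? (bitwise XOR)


Register state trace:
  MOV R2, 78  → R2 = 78 (0b01001110)
  MOV R3, 166  → R3 = 166 (0b10100110)
  XOR R2, R3  → R2 = 78 XOR 166 = 232 (0b11101000)
Final: R2 = 232

232


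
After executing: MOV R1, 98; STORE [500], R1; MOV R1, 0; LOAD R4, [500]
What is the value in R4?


Register and memory trace:
  MOV R1, 98  → R1 = 98
  STORE [500], R1  → mem[500] = 98
  MOV R1, 0  → R1 = 0
  LOAD R4, [500]  → R4 = mem[500] = 98
Final: R4 = 98

98


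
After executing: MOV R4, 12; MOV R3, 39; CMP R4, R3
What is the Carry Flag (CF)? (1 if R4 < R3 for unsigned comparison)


Register state trace:
  MOV R4, 12  → R4 = 12
  MOV R3, 39  → R3 = 39
  CMP R4, R3  → unsigned 12 - 39: borrow occurs
  12 < 39, so CF = 1
CF = 1

1


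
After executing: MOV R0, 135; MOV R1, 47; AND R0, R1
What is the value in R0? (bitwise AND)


Register state trace:
  MOV R0, 135  → R0 = 135 (0b10000111)
  MOV R1, 47  → R1 = 47 (0b00101111)
  AND R0, R1  → R0 = 135 AND 47 = 7 (0b00000111)
Final: R0 = 7

7


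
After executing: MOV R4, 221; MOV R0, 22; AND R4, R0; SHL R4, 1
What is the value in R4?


Register state trace:
  MOV R4, 221  → R4 = 221 (0b11011101)
  MOV R0, 22  → R0 = 22 (0b00010110)
  AND R4, R0  → R4 = 221 AND 22 = 20 (0b00010100)
  SHL R4, 1  → R4 = 20 << 1 = 40
Final: R4 = 40

40


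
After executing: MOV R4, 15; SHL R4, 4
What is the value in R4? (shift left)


Register state trace:
  MOV R4, 15  → R4 = 15
  SHL R4, 4  → R4 = 15 << 4 = 15 * 2^4 = 240
Final: R4 = 240

240


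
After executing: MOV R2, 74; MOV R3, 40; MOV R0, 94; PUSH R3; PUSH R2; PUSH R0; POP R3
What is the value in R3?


Stack trace (top is rightmost):
  MOV R2, 74  → R2 = 74
  MOV R3, 40  → R3 = 40
  MOV R0, 94  → R0 = 94
  PUSH R3  → stack: [40]
  PUSH R2  → stack: [40, 74]
  PUSH R0  → stack: [40, 74, 94]
  POP R3  → R3 = 94, stack: [40, 74]
Final: R3 = 94

94


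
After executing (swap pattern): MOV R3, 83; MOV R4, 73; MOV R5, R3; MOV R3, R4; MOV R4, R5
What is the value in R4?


Register state trace (swap pattern):
  MOV R3, 83  → R3 = 83
  MOV R4, 73  → R4 = 73
  MOV R5, R3  → R5 = 83  (save R3)
  MOV R3, R4  → R3 = 73  (R3 gets R4's value)
  MOV R4, R5  → R4 = 83  (R4 gets saved value)
Final: R4 = 83

83


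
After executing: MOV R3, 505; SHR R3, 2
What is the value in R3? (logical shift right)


Register state trace:
  MOV R3, 505  → R3 = 505
  SHR R3, 2  → R3 = 505 >> 2 = 505 // 2^2 = 126
Final: R3 = 126

126


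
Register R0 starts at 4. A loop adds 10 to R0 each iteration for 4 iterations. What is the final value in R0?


Starting value: R0 = 4
  Iter 1: R0 = 4 + 10 = 14
  Iter 2: R0 = 14 + 10 = 24
  Iter 3: R0 = 24 + 10 = 34
  Iter 4: R0 = 34 + 10 = 44
Final: R0 = 44

44


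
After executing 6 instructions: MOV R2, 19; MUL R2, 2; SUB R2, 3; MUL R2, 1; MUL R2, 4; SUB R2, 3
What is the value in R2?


Register state trace:
  MOV R2, 19  → R2 = 19
  MUL R2, 2  → R2 = 19 * 2 = 38
  SUB R2, 3  → R2 = 38 - 3 = 35
  MUL R2, 1  → R2 = 35 * 1 = 35
  MUL R2, 4  → R2 = 35 * 4 = 140
  SUB R2, 3  → R2 = 140 - 3 = 137
Final: R2 = 137

137


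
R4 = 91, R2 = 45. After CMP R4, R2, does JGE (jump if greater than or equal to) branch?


Trace:
  R4 = 91, R2 = 45
  CMP R4, R2  → compares 91 vs 45
  JGE checks: is 91 greater than or equal to 45?
  91 > 45, so condition is true
Branch taken: Yes

Yes


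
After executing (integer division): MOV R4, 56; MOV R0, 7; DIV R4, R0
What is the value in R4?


Register state trace:
  MOV R4, 56  → R4 = 56
  MOV R0, 7  → R0 = 7
  DIV R4, R0  → R4 = 56 // 7 = 8
Final: R4 = 8

8


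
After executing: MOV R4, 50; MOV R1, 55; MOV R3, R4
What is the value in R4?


Register state trace:
  MOV R4, 50  → R4 = 50
  MOV R1, 55  → R1 = 55
  MOV R3, R4  → R3 = 50
Final: R4 = 50

50


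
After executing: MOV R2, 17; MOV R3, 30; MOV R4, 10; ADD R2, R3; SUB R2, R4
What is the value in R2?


Register state trace:
  MOV R2, 17  → R2 = 17
  MOV R3, 30  → R3 = 30
  MOV R4, 10  → R4 = 10
  ADD R2, R3  → R2 = 17 + 30 = 47
  SUB R2, R4  → R2 = 47 - 10 = 37
Final: R2 = 37

37


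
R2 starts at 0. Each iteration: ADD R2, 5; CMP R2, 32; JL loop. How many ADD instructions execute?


Loop trace (R2 starts at 0, target 32, step 5):
  ADD #1: R2 = 0 + 5 = 5  → 5 < 32, loop
  ADD #2: R2 = 5 + 5 = 10  → 10 < 32, loop
  ADD #3: R2 = 10 + 5 = 15  → 15 < 32, loop
  ADD #4: R2 = 15 + 5 = 20  → 20 < 32, loop
  ADD #5: R2 = 20 + 5 = 25  → 25 < 32, loop
  ADD #6: R2 = 25 + 5 = 30  → 30 < 32, loop
  ADD #7: R2 = 30 + 5 = 35  → 35 >= 32, exit
Total ADD instructions: 7

7


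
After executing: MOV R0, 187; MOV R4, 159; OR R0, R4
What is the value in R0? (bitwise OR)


Register state trace:
  MOV R0, 187  → R0 = 187 (0b10111011)
  MOV R4, 159  → R4 = 159 (0b10011111)
  OR R0, R4   → R0 = 187 OR 159 = 191 (0b10111111)
Final: R0 = 191

191


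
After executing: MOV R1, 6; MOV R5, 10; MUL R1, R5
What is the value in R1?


Register state trace:
  MOV R1, 6  → R1 = 6
  MOV R5, 10  → R5 = 10
  MUL R1, R5  → R1 = 6 * 10 = 60
Final: R1 = 60

60


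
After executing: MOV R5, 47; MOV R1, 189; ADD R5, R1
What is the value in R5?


Register state trace:
  MOV R5, 47  → R5 = 47
  MOV R1, 189  → R1 = 189
  ADD R5, R1  → R5 = 47 + 189 = 236
Final: R5 = 236

236


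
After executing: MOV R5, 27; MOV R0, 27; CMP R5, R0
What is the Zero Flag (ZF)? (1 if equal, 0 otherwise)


Register state trace:
  MOV R5, 27  → R5 = 27
  MOV R0, 27  → R0 = 27
  CMP R5, R0  → computes 27 - 27 = 0
  Result is zero, so values are equal
ZF = 1

1


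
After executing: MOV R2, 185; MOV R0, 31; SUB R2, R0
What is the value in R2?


Register state trace:
  MOV R2, 185  → R2 = 185
  MOV R0, 31  → R0 = 31
  SUB R2, R0  → R2 = 185 - 31 = 154
Final: R2 = 154

154


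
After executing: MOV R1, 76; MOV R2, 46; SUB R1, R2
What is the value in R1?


Register state trace:
  MOV R1, 76  → R1 = 76
  MOV R2, 46  → R2 = 46
  SUB R1, R2  → R1 = 76 - 46 = 30
Final: R1 = 30

30


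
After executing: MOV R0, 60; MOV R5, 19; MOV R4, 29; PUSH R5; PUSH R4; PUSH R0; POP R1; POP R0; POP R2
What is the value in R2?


Stack trace (top is rightmost):
  MOV R0, 60  → R0 = 60
  MOV R5, 19  → R5 = 19
  MOV R4, 29  → R4 = 29
  PUSH R5  → stack: [19]
  PUSH R4  → stack: [19, 29]
  PUSH R0  → stack: [19, 29, 60]
  POP R1  → R1 = 60, stack: [19, 29]
  POP R0  → R0 = 29, stack: [19]
  POP R2  → R2 = 19, stack: []
Final: R2 = 19

19


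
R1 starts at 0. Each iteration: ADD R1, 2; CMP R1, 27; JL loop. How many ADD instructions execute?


Loop trace (R1 starts at 0, target 27, step 2):
  ADD #1: R1 = 0 + 2 = 2  → 2 < 27, loop
  ADD #2: R1 = 2 + 2 = 4  → 4 < 27, loop
  ADD #3: R1 = 4 + 2 = 6  → 6 < 27, loop
  ADD #4: R1 = 6 + 2 = 8  → 8 < 27, loop
  ADD #5: R1 = 8 + 2 = 10  → 10 < 27, loop
  ADD #6: R1 = 10 + 2 = 12  → 12 < 27, loop
  ADD #7: R1 = 12 + 2 = 14  → 14 < 27, loop
  ADD #8: R1 = 14 + 2 = 16  → 16 < 27, loop
  ADD #9: R1 = 16 + 2 = 18  → 18 < 27, loop
  ADD #10: R1 = 18 + 2 = 20  → 20 < 27, loop
  ADD #11: R1 = 20 + 2 = 22  → 22 < 27, loop
  ADD #12: R1 = 22 + 2 = 24  → 24 < 27, loop
  ADD #13: R1 = 24 + 2 = 26  → 26 < 27, loop
  ADD #14: R1 = 26 + 2 = 28  → 28 >= 27, exit
Total ADD instructions: 14

14


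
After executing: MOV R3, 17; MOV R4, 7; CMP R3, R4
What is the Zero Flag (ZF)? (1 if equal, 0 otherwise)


Register state trace:
  MOV R3, 17  → R3 = 17
  MOV R4, 7  → R4 = 7
  CMP R3, R4  → computes 17 - 7 = 10
  Result is nonzero, so values are not equal
ZF = 0

0
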